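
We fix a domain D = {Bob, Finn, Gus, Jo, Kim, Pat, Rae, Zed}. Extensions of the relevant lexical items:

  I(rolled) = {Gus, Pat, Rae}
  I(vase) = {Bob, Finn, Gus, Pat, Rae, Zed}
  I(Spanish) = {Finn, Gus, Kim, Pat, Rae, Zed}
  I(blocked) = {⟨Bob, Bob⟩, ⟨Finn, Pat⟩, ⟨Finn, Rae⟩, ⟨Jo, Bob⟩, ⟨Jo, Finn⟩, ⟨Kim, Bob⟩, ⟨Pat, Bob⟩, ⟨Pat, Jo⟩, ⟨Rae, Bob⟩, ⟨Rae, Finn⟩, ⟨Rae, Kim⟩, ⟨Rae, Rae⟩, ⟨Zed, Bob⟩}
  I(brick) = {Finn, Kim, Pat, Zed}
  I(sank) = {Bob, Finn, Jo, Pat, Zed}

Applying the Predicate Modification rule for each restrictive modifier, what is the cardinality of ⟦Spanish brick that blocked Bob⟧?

⟦that blocked Bob⟧ = {x : ⟨x, Bob⟩ ∈ ⟦blocked⟧} = {Bob, Jo, Kim, Pat, Rae, Zed}
⟦brick⟧ = {Finn, Kim, Pat, Zed}
… ∩ ⟦that blocked Bob⟧ = {Finn, Kim, Pat, Zed} ∩ {Bob, Jo, Kim, Pat, Rae, Zed} = {Kim, Pat, Zed}
… ∩ ⟦Spanish⟧ = {Kim, Pat, Zed} ∩ {Finn, Gus, Kim, Pat, Rae, Zed} = {Kim, Pat, Zed}
⟦Spanish brick that blocked Bob⟧ = {Kim, Pat, Zed}, so the cardinality is 3.

3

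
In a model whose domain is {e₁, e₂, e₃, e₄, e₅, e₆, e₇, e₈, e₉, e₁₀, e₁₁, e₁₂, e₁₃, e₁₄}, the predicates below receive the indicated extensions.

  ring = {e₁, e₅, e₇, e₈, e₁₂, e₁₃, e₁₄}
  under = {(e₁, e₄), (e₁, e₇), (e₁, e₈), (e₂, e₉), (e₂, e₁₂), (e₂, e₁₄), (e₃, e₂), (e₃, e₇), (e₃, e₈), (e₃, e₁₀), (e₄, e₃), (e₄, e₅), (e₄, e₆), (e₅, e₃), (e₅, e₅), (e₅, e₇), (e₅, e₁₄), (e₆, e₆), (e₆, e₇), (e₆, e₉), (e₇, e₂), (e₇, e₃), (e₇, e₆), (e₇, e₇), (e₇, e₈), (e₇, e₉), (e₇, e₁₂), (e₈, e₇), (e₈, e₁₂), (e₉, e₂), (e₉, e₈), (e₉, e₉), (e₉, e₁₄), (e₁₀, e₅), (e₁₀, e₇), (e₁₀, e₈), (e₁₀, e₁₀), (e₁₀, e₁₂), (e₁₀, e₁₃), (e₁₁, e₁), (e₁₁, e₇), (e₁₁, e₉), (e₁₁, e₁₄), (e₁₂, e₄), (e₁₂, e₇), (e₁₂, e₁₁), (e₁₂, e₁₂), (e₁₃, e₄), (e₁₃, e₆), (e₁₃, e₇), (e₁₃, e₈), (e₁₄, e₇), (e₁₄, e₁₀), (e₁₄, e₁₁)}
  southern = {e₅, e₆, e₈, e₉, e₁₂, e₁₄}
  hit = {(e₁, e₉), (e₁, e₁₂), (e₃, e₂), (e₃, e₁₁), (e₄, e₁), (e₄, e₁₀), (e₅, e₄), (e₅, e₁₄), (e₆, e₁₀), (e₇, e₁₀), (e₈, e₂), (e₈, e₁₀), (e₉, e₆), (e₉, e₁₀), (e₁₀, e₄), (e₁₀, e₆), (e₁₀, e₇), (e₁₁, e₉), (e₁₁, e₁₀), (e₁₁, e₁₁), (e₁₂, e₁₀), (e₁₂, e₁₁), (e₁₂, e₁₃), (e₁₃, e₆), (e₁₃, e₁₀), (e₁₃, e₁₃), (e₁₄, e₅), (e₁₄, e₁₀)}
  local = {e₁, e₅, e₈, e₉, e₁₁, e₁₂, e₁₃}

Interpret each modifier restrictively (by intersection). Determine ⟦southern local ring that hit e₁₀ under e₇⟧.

{e₈, e₁₂}

⟦that hit e₁₀⟧ = {x : ⟨x, e₁₀⟩ ∈ ⟦hit⟧} = {e₄, e₆, e₇, e₈, e₉, e₁₁, e₁₂, e₁₃, e₁₄}
⟦under e₇⟧ = {x : ⟨x, e₇⟩ ∈ ⟦under⟧} = {e₁, e₃, e₅, e₆, e₇, e₈, e₁₀, e₁₁, e₁₂, e₁₃, e₁₄}
⟦ring⟧ = {e₁, e₅, e₇, e₈, e₁₂, e₁₃, e₁₄}
… ∩ ⟦that hit e₁₀⟧ = {e₁, e₅, e₇, e₈, e₁₂, e₁₃, e₁₄} ∩ {e₄, e₆, e₇, e₈, e₉, e₁₁, e₁₂, e₁₃, e₁₄} = {e₇, e₈, e₁₂, e₁₃, e₁₄}
… ∩ ⟦under e₇⟧ = {e₇, e₈, e₁₂, e₁₃, e₁₄} ∩ {e₁, e₃, e₅, e₆, e₇, e₈, e₁₀, e₁₁, e₁₂, e₁₃, e₁₄} = {e₇, e₈, e₁₂, e₁₃, e₁₄}
… ∩ ⟦southern⟧ = {e₇, e₈, e₁₂, e₁₃, e₁₄} ∩ {e₅, e₆, e₈, e₉, e₁₂, e₁₄} = {e₈, e₁₂, e₁₄}
… ∩ ⟦local⟧ = {e₈, e₁₂, e₁₄} ∩ {e₁, e₅, e₈, e₉, e₁₁, e₁₂, e₁₃} = {e₈, e₁₂}
So ⟦southern local ring that hit e₁₀ under e₇⟧ = {e₈, e₁₂}.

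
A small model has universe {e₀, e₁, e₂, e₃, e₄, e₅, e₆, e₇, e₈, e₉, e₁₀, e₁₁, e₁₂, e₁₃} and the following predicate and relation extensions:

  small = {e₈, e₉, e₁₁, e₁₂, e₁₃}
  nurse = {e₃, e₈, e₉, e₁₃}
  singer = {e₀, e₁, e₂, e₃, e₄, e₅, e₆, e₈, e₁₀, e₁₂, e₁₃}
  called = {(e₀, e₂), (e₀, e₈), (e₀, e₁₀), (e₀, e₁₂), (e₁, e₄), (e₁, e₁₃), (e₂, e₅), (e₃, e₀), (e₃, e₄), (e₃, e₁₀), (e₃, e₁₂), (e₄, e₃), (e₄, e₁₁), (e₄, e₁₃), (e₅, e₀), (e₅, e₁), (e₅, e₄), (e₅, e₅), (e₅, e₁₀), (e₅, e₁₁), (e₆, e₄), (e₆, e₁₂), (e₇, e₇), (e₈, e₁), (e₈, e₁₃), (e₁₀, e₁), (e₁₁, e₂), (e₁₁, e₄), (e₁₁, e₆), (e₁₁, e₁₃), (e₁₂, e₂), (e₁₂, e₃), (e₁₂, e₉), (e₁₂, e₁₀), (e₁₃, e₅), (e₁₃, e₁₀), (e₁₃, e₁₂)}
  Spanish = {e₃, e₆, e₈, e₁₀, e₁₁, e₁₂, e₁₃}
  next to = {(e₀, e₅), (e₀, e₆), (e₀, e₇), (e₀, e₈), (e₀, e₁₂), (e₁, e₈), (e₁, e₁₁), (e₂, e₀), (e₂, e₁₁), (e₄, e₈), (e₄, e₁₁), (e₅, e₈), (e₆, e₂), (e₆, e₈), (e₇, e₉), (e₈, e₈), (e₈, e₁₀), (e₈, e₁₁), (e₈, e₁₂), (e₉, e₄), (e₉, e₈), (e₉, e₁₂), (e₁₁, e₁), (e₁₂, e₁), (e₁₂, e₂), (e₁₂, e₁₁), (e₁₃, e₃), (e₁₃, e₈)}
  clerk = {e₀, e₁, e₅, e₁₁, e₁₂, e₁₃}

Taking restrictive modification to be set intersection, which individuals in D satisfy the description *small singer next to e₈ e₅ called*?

{}

⟦next to e₈⟧ = {x : ⟨x, e₈⟩ ∈ ⟦next to⟧} = {e₀, e₁, e₄, e₅, e₆, e₈, e₉, e₁₃}
⟦e₅ called⟧ = {x : ⟨e₅, x⟩ ∈ ⟦called⟧} = {e₀, e₁, e₄, e₅, e₁₀, e₁₁}
⟦singer⟧ = {e₀, e₁, e₂, e₃, e₄, e₅, e₆, e₈, e₁₀, e₁₂, e₁₃}
… ∩ ⟦next to e₈⟧ = {e₀, e₁, e₂, e₃, e₄, e₅, e₆, e₈, e₁₀, e₁₂, e₁₃} ∩ {e₀, e₁, e₄, e₅, e₆, e₈, e₉, e₁₃} = {e₀, e₁, e₄, e₅, e₆, e₈, e₁₃}
… ∩ ⟦e₅ called⟧ = {e₀, e₁, e₄, e₅, e₆, e₈, e₁₃} ∩ {e₀, e₁, e₄, e₅, e₁₀, e₁₁} = {e₀, e₁, e₄, e₅}
… ∩ ⟦small⟧ = {e₀, e₁, e₄, e₅} ∩ {e₈, e₉, e₁₁, e₁₂, e₁₃} = ∅
So ⟦small singer next to e₈ e₅ called⟧ = {}.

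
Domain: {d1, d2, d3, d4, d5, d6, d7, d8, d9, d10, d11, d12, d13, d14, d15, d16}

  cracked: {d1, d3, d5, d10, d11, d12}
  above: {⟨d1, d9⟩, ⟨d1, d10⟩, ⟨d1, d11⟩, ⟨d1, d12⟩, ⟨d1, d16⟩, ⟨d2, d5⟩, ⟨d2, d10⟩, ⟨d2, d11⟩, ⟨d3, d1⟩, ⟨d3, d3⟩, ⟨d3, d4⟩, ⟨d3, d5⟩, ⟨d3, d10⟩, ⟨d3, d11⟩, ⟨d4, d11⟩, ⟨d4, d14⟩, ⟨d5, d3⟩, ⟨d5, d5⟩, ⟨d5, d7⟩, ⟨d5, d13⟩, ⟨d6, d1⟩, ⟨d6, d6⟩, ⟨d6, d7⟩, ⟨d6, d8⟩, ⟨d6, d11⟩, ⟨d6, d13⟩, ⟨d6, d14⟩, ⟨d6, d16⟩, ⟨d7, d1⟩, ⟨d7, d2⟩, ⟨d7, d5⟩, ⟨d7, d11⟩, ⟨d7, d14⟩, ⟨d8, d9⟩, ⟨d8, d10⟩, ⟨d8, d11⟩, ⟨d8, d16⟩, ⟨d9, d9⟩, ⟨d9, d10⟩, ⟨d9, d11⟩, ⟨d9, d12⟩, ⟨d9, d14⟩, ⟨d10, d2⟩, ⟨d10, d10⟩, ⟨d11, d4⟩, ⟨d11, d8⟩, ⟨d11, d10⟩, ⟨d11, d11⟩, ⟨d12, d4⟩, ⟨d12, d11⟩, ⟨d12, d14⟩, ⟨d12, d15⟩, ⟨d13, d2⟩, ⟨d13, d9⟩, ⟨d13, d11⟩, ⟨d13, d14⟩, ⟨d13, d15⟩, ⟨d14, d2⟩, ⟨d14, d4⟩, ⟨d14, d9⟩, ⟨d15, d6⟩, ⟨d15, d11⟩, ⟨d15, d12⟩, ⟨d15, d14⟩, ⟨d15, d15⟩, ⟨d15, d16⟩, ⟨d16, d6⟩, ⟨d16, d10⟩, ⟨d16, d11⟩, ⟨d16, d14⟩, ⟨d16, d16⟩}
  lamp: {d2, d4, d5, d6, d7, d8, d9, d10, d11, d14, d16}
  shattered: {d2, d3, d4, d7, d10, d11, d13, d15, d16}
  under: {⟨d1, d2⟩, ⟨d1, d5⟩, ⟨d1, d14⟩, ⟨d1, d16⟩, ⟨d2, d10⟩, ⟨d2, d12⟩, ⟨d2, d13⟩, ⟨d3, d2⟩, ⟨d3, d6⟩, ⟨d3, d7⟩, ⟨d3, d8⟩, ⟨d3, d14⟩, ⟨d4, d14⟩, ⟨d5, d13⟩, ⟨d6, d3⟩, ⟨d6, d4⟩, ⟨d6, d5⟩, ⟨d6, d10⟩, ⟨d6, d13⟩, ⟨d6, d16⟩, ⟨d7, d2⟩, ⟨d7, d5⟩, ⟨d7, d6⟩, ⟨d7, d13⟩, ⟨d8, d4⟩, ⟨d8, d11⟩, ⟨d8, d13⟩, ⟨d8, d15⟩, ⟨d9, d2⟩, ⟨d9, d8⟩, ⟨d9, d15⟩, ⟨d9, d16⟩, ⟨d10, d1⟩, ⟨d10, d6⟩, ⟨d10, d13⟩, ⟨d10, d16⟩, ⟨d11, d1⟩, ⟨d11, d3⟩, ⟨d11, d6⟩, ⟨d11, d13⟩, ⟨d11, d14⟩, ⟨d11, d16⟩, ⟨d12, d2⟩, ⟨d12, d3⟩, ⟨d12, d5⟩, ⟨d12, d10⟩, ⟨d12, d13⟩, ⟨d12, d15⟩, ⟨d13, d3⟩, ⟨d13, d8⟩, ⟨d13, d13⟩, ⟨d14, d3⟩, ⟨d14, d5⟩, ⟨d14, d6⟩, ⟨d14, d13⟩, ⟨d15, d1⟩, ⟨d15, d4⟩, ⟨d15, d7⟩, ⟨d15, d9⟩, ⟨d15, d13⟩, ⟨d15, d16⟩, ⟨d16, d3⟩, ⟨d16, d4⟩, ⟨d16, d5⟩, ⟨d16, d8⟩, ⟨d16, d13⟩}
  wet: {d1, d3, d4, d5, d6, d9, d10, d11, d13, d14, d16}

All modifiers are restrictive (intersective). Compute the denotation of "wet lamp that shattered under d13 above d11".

{d11, d16}

⟦that shattered⟧ = ⟦shattered⟧ = {d2, d3, d4, d7, d10, d11, d13, d15, d16}
⟦under d13⟧ = {x : ⟨x, d13⟩ ∈ ⟦under⟧} = {d2, d5, d6, d7, d8, d10, d11, d12, d13, d14, d15, d16}
⟦above d11⟧ = {x : ⟨x, d11⟩ ∈ ⟦above⟧} = {d1, d2, d3, d4, d6, d7, d8, d9, d11, d12, d13, d15, d16}
⟦lamp⟧ = {d2, d4, d5, d6, d7, d8, d9, d10, d11, d14, d16}
… ∩ ⟦that shattered⟧ = {d2, d4, d5, d6, d7, d8, d9, d10, d11, d14, d16} ∩ {d2, d3, d4, d7, d10, d11, d13, d15, d16} = {d2, d4, d7, d10, d11, d16}
… ∩ ⟦under d13⟧ = {d2, d4, d7, d10, d11, d16} ∩ {d2, d5, d6, d7, d8, d10, d11, d12, d13, d14, d15, d16} = {d2, d7, d10, d11, d16}
… ∩ ⟦above d11⟧ = {d2, d7, d10, d11, d16} ∩ {d1, d2, d3, d4, d6, d7, d8, d9, d11, d12, d13, d15, d16} = {d2, d7, d11, d16}
… ∩ ⟦wet⟧ = {d2, d7, d11, d16} ∩ {d1, d3, d4, d5, d6, d9, d10, d11, d13, d14, d16} = {d11, d16}
So ⟦wet lamp that shattered under d13 above d11⟧ = {d11, d16}.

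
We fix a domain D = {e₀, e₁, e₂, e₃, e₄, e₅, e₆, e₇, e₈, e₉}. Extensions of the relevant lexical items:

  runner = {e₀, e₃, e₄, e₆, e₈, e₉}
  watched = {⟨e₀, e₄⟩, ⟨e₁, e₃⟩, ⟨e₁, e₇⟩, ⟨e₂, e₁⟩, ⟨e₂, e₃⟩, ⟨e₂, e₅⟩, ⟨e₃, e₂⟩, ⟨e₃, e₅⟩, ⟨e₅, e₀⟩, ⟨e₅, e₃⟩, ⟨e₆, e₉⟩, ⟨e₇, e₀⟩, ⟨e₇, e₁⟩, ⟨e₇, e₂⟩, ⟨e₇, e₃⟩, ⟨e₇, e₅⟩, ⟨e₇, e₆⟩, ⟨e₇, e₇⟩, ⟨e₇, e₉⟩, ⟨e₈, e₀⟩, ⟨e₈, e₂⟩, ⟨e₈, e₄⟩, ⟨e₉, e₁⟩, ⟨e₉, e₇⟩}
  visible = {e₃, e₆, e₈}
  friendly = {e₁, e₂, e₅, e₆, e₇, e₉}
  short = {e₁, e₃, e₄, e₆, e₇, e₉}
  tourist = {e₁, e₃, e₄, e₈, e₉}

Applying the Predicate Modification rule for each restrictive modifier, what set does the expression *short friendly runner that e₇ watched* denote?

⟦that e₇ watched⟧ = {x : ⟨e₇, x⟩ ∈ ⟦watched⟧} = {e₀, e₁, e₂, e₃, e₅, e₆, e₇, e₉}
⟦runner⟧ = {e₀, e₃, e₄, e₆, e₈, e₉}
… ∩ ⟦that e₇ watched⟧ = {e₀, e₃, e₄, e₆, e₈, e₉} ∩ {e₀, e₁, e₂, e₃, e₅, e₆, e₇, e₉} = {e₀, e₃, e₆, e₉}
… ∩ ⟦short⟧ = {e₀, e₃, e₆, e₉} ∩ {e₁, e₃, e₄, e₆, e₇, e₉} = {e₃, e₆, e₉}
… ∩ ⟦friendly⟧ = {e₃, e₆, e₉} ∩ {e₁, e₂, e₅, e₆, e₇, e₉} = {e₆, e₉}
So ⟦short friendly runner that e₇ watched⟧ = {e₆, e₉}.

{e₆, e₉}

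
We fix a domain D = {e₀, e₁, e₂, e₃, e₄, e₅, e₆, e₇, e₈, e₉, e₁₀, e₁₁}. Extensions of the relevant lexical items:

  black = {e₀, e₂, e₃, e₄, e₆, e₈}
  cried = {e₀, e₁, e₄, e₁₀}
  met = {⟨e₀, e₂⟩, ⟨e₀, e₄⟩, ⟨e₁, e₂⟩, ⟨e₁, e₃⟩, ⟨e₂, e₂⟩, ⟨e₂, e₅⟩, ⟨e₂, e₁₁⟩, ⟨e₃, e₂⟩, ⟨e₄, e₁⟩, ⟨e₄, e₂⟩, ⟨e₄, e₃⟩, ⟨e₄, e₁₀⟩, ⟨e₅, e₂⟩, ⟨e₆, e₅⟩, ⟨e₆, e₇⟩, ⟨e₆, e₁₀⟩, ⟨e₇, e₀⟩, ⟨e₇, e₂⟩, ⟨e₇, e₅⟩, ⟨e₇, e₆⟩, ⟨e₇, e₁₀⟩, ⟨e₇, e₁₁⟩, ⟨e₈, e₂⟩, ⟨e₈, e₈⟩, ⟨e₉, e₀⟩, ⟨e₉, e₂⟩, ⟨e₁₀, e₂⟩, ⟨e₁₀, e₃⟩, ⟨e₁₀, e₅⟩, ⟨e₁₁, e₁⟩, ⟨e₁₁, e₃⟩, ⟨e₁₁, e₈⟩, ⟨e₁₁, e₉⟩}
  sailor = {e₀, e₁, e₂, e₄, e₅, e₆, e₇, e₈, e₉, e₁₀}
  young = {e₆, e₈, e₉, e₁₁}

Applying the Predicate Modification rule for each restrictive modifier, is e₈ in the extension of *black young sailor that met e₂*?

yes

⟦that met e₂⟧ = {x : ⟨x, e₂⟩ ∈ ⟦met⟧} = {e₀, e₁, e₂, e₃, e₄, e₅, e₇, e₈, e₉, e₁₀}
⟦sailor⟧ = {e₀, e₁, e₂, e₄, e₅, e₆, e₇, e₈, e₉, e₁₀}
… ∩ ⟦that met e₂⟧ = {e₀, e₁, e₂, e₄, e₅, e₆, e₇, e₈, e₉, e₁₀} ∩ {e₀, e₁, e₂, e₃, e₄, e₅, e₇, e₈, e₉, e₁₀} = {e₀, e₁, e₂, e₄, e₅, e₇, e₈, e₉, e₁₀}
… ∩ ⟦black⟧ = {e₀, e₁, e₂, e₄, e₅, e₇, e₈, e₉, e₁₀} ∩ {e₀, e₂, e₃, e₄, e₆, e₈} = {e₀, e₂, e₄, e₈}
… ∩ ⟦young⟧ = {e₀, e₂, e₄, e₈} ∩ {e₆, e₈, e₉, e₁₁} = {e₈}
⟦black young sailor that met e₂⟧ = {e₈}; e₈ ∈ this set.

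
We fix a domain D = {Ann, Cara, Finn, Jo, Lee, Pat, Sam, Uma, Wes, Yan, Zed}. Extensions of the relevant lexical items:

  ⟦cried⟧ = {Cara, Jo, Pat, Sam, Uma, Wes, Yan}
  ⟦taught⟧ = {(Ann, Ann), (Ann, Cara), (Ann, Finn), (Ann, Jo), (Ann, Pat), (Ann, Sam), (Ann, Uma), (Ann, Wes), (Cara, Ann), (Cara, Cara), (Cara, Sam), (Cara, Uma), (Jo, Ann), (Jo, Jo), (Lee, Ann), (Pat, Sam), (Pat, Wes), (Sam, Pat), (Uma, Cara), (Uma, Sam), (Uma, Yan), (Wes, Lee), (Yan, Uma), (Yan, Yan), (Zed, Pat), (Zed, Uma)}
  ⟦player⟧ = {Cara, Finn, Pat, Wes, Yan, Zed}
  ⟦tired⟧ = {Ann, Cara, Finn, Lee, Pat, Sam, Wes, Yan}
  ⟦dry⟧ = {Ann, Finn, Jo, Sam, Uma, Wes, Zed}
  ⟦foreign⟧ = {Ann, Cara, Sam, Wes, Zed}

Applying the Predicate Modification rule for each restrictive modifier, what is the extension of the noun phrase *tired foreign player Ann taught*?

⟦Ann taught⟧ = {x : ⟨Ann, x⟩ ∈ ⟦taught⟧} = {Ann, Cara, Finn, Jo, Pat, Sam, Uma, Wes}
⟦player⟧ = {Cara, Finn, Pat, Wes, Yan, Zed}
… ∩ ⟦Ann taught⟧ = {Cara, Finn, Pat, Wes, Yan, Zed} ∩ {Ann, Cara, Finn, Jo, Pat, Sam, Uma, Wes} = {Cara, Finn, Pat, Wes}
… ∩ ⟦tired⟧ = {Cara, Finn, Pat, Wes} ∩ {Ann, Cara, Finn, Lee, Pat, Sam, Wes, Yan} = {Cara, Finn, Pat, Wes}
… ∩ ⟦foreign⟧ = {Cara, Finn, Pat, Wes} ∩ {Ann, Cara, Sam, Wes, Zed} = {Cara, Wes}
So ⟦tired foreign player Ann taught⟧ = {Cara, Wes}.

{Cara, Wes}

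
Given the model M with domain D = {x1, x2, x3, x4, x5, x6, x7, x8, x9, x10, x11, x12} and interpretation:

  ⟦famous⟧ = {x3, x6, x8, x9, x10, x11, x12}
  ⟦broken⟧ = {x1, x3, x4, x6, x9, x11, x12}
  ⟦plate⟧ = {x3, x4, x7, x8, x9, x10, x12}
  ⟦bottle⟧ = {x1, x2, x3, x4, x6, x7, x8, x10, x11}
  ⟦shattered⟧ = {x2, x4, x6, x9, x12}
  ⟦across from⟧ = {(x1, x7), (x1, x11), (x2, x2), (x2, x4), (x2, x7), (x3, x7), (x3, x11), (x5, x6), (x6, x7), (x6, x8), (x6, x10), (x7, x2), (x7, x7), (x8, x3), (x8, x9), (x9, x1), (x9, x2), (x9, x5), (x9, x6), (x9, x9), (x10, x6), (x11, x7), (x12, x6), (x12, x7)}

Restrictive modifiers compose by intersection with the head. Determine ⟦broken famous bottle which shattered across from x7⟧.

⟦which shattered⟧ = ⟦shattered⟧ = {x2, x4, x6, x9, x12}
⟦across from x7⟧ = {x : ⟨x, x7⟩ ∈ ⟦across from⟧} = {x1, x2, x3, x6, x7, x11, x12}
⟦bottle⟧ = {x1, x2, x3, x4, x6, x7, x8, x10, x11}
… ∩ ⟦which shattered⟧ = {x1, x2, x3, x4, x6, x7, x8, x10, x11} ∩ {x2, x4, x6, x9, x12} = {x2, x4, x6}
… ∩ ⟦across from x7⟧ = {x2, x4, x6} ∩ {x1, x2, x3, x6, x7, x11, x12} = {x2, x6}
… ∩ ⟦broken⟧ = {x2, x6} ∩ {x1, x3, x4, x6, x9, x11, x12} = {x6}
… ∩ ⟦famous⟧ = {x6} ∩ {x3, x6, x8, x9, x10, x11, x12} = {x6}
So ⟦broken famous bottle which shattered across from x7⟧ = {x6}.

{x6}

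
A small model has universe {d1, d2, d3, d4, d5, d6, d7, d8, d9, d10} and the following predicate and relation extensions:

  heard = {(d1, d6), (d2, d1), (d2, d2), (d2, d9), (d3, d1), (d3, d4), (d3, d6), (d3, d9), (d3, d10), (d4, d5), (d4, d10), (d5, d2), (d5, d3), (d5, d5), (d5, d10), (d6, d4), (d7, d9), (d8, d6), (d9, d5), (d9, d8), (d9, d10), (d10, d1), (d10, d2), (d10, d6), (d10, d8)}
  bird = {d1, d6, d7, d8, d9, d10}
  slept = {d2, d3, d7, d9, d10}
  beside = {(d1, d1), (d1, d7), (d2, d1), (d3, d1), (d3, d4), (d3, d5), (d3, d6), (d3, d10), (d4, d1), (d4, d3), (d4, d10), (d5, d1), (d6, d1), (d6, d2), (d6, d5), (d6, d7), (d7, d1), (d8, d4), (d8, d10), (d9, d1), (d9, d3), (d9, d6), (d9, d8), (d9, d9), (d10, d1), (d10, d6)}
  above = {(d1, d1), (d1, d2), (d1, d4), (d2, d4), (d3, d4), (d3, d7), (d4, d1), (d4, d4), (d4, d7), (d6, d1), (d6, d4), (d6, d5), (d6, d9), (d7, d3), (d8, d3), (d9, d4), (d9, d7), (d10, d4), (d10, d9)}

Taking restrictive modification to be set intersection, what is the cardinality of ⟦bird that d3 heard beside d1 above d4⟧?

4

⟦that d3 heard⟧ = {x : ⟨d3, x⟩ ∈ ⟦heard⟧} = {d1, d4, d6, d9, d10}
⟦beside d1⟧ = {x : ⟨x, d1⟩ ∈ ⟦beside⟧} = {d1, d2, d3, d4, d5, d6, d7, d9, d10}
⟦above d4⟧ = {x : ⟨x, d4⟩ ∈ ⟦above⟧} = {d1, d2, d3, d4, d6, d9, d10}
⟦bird⟧ = {d1, d6, d7, d8, d9, d10}
… ∩ ⟦that d3 heard⟧ = {d1, d6, d7, d8, d9, d10} ∩ {d1, d4, d6, d9, d10} = {d1, d6, d9, d10}
… ∩ ⟦beside d1⟧ = {d1, d6, d9, d10} ∩ {d1, d2, d3, d4, d5, d6, d7, d9, d10} = {d1, d6, d9, d10}
… ∩ ⟦above d4⟧ = {d1, d6, d9, d10} ∩ {d1, d2, d3, d4, d6, d9, d10} = {d1, d6, d9, d10}
⟦bird that d3 heard beside d1 above d4⟧ = {d1, d6, d9, d10}, so the cardinality is 4.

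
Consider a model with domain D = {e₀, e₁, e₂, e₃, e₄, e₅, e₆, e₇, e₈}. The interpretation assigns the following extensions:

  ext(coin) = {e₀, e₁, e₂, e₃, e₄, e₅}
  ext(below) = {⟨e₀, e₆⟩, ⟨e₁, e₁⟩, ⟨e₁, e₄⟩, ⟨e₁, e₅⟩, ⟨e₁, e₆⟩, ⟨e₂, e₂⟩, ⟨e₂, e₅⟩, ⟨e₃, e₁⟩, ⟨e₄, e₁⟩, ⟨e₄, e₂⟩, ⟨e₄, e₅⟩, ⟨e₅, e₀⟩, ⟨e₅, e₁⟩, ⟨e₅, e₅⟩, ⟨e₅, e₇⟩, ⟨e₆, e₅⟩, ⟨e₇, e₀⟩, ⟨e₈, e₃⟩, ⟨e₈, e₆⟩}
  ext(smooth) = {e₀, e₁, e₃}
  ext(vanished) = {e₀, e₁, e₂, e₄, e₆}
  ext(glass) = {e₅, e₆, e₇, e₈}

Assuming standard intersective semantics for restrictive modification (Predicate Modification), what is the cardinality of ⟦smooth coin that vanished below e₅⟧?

1

⟦that vanished⟧ = ⟦vanished⟧ = {e₀, e₁, e₂, e₄, e₆}
⟦below e₅⟧ = {x : ⟨x, e₅⟩ ∈ ⟦below⟧} = {e₁, e₂, e₄, e₅, e₆}
⟦coin⟧ = {e₀, e₁, e₂, e₃, e₄, e₅}
… ∩ ⟦that vanished⟧ = {e₀, e₁, e₂, e₃, e₄, e₅} ∩ {e₀, e₁, e₂, e₄, e₆} = {e₀, e₁, e₂, e₄}
… ∩ ⟦below e₅⟧ = {e₀, e₁, e₂, e₄} ∩ {e₁, e₂, e₄, e₅, e₆} = {e₁, e₂, e₄}
… ∩ ⟦smooth⟧ = {e₁, e₂, e₄} ∩ {e₀, e₁, e₃} = {e₁}
⟦smooth coin that vanished below e₅⟧ = {e₁}, so the cardinality is 1.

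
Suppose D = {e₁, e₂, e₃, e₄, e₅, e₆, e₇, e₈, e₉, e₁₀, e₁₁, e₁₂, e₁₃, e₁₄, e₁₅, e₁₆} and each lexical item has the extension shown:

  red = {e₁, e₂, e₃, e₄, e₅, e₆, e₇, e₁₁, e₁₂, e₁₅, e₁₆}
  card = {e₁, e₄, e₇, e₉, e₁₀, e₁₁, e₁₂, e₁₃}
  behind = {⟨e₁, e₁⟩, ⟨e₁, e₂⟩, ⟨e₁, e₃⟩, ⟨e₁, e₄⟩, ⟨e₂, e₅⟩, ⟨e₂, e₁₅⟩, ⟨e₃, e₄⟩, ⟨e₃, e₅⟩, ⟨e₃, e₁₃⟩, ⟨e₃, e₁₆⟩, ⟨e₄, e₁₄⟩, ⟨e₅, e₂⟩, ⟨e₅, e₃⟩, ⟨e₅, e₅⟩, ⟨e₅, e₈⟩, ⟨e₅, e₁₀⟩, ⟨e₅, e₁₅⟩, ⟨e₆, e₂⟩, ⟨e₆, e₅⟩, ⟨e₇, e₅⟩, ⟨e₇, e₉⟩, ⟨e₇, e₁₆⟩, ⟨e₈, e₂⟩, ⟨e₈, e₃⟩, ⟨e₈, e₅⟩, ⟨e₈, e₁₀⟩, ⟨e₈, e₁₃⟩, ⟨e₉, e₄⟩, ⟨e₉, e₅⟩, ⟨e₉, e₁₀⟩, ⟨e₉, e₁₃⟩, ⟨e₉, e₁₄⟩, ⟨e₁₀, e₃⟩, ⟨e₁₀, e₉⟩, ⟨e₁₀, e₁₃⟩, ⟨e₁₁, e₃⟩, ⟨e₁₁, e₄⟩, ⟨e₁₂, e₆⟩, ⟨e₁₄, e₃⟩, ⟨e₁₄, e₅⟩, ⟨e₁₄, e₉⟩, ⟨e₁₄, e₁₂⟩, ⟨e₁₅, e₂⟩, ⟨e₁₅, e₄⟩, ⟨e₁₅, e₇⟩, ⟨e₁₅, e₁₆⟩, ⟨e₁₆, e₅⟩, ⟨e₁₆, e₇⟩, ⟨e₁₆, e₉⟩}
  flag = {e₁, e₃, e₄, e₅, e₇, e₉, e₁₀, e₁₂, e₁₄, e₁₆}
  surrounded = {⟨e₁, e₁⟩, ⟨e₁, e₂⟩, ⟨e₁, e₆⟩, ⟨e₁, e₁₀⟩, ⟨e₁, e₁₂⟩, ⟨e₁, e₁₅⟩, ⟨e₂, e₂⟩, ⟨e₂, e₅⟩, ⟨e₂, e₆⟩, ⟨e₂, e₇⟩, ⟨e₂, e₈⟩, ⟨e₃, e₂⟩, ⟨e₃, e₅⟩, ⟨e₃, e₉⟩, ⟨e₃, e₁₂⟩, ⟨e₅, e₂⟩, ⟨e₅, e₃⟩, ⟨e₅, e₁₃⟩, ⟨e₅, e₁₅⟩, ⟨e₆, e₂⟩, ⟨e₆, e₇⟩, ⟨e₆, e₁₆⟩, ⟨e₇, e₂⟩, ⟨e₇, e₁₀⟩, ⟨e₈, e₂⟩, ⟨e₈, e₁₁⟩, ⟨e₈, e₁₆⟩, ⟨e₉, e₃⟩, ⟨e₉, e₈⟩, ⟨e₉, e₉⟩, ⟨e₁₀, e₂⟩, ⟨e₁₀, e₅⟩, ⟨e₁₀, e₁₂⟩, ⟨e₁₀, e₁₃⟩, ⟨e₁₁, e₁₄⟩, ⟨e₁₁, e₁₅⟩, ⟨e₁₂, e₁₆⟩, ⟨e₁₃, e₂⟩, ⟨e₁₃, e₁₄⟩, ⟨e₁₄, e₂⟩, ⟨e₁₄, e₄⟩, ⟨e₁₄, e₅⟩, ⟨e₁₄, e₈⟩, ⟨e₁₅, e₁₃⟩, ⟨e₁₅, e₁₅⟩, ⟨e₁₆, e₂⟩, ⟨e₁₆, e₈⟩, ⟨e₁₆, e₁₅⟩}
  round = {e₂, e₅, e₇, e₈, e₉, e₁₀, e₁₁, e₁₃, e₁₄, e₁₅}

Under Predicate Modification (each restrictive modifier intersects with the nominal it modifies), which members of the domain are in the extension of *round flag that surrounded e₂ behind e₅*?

{e₅, e₇, e₁₄}

⟦that surrounded e₂⟧ = {x : ⟨x, e₂⟩ ∈ ⟦surrounded⟧} = {e₁, e₂, e₃, e₅, e₆, e₇, e₈, e₁₀, e₁₃, e₁₄, e₁₆}
⟦behind e₅⟧ = {x : ⟨x, e₅⟩ ∈ ⟦behind⟧} = {e₂, e₃, e₅, e₆, e₇, e₈, e₉, e₁₄, e₁₆}
⟦flag⟧ = {e₁, e₃, e₄, e₅, e₇, e₉, e₁₀, e₁₂, e₁₄, e₁₆}
… ∩ ⟦that surrounded e₂⟧ = {e₁, e₃, e₄, e₅, e₇, e₉, e₁₀, e₁₂, e₁₄, e₁₆} ∩ {e₁, e₂, e₃, e₅, e₆, e₇, e₈, e₁₀, e₁₃, e₁₄, e₁₆} = {e₁, e₃, e₅, e₇, e₁₀, e₁₄, e₁₆}
… ∩ ⟦behind e₅⟧ = {e₁, e₃, e₅, e₇, e₁₀, e₁₄, e₁₆} ∩ {e₂, e₃, e₅, e₆, e₇, e₈, e₉, e₁₄, e₁₆} = {e₃, e₅, e₇, e₁₄, e₁₆}
… ∩ ⟦round⟧ = {e₃, e₅, e₇, e₁₄, e₁₆} ∩ {e₂, e₅, e₇, e₈, e₉, e₁₀, e₁₁, e₁₃, e₁₄, e₁₅} = {e₅, e₇, e₁₄}
So ⟦round flag that surrounded e₂ behind e₅⟧ = {e₅, e₇, e₁₄}.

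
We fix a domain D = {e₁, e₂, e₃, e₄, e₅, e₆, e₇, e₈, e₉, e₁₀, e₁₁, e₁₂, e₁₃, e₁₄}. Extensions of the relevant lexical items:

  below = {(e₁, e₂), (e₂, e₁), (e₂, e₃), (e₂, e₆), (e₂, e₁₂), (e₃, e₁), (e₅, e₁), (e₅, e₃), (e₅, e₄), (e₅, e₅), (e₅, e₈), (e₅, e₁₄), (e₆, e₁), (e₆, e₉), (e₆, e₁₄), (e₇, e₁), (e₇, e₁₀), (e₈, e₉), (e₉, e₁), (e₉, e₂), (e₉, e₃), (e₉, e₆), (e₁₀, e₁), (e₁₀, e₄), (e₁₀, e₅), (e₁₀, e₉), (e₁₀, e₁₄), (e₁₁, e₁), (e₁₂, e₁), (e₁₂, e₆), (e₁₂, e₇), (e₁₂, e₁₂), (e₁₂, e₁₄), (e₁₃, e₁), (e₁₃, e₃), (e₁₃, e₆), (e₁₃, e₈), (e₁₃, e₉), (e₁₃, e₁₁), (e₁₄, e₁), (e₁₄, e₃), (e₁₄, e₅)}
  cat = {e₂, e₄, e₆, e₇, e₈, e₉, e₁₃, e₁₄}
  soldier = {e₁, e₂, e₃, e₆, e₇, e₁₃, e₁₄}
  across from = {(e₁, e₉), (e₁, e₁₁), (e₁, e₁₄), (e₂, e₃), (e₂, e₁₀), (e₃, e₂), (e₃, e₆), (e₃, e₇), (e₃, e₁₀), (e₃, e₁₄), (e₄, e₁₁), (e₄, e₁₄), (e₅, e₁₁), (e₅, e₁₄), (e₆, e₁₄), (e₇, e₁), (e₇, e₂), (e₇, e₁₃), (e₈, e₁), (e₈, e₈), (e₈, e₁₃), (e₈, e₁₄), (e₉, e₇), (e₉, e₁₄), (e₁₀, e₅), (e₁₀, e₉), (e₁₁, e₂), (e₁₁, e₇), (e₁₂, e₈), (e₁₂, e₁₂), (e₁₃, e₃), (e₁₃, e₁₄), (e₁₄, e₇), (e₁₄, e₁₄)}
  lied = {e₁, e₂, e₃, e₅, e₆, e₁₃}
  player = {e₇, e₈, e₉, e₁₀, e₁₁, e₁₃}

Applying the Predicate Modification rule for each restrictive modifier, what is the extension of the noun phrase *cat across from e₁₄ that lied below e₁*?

⟦across from e₁₄⟧ = {x : ⟨x, e₁₄⟩ ∈ ⟦across from⟧} = {e₁, e₃, e₄, e₅, e₆, e₈, e₉, e₁₃, e₁₄}
⟦that lied⟧ = ⟦lied⟧ = {e₁, e₂, e₃, e₅, e₆, e₁₃}
⟦below e₁⟧ = {x : ⟨x, e₁⟩ ∈ ⟦below⟧} = {e₂, e₃, e₅, e₆, e₇, e₉, e₁₀, e₁₁, e₁₂, e₁₃, e₁₄}
⟦cat⟧ = {e₂, e₄, e₆, e₇, e₈, e₉, e₁₃, e₁₄}
… ∩ ⟦across from e₁₄⟧ = {e₂, e₄, e₆, e₇, e₈, e₉, e₁₃, e₁₄} ∩ {e₁, e₃, e₄, e₅, e₆, e₈, e₉, e₁₃, e₁₄} = {e₄, e₆, e₈, e₉, e₁₃, e₁₄}
… ∩ ⟦that lied⟧ = {e₄, e₆, e₈, e₉, e₁₃, e₁₄} ∩ {e₁, e₂, e₃, e₅, e₆, e₁₃} = {e₆, e₁₃}
… ∩ ⟦below e₁⟧ = {e₆, e₁₃} ∩ {e₂, e₃, e₅, e₆, e₇, e₉, e₁₀, e₁₁, e₁₂, e₁₃, e₁₄} = {e₆, e₁₃}
So ⟦cat across from e₁₄ that lied below e₁⟧ = {e₆, e₁₃}.

{e₆, e₁₃}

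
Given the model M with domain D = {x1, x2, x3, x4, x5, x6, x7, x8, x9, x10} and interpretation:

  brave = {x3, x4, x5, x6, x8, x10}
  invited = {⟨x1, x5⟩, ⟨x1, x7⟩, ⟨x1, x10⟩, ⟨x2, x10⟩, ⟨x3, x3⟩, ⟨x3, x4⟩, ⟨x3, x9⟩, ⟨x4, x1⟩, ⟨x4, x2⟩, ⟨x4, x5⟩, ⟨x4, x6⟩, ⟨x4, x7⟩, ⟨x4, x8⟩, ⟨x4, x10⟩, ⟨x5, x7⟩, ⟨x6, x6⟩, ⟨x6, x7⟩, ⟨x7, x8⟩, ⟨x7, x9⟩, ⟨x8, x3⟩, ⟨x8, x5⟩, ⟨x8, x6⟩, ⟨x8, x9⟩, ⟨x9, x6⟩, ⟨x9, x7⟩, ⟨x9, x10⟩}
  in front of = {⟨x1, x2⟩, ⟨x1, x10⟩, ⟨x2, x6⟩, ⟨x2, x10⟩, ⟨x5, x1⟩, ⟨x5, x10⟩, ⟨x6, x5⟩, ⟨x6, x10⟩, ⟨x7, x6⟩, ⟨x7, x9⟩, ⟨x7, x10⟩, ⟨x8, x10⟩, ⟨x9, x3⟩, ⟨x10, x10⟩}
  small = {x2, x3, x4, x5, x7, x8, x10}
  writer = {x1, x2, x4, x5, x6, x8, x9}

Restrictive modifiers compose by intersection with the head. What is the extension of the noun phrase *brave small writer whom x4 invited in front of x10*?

⟦whom x4 invited⟧ = {x : ⟨x4, x⟩ ∈ ⟦invited⟧} = {x1, x2, x5, x6, x7, x8, x10}
⟦in front of x10⟧ = {x : ⟨x, x10⟩ ∈ ⟦in front of⟧} = {x1, x2, x5, x6, x7, x8, x10}
⟦writer⟧ = {x1, x2, x4, x5, x6, x8, x9}
… ∩ ⟦whom x4 invited⟧ = {x1, x2, x4, x5, x6, x8, x9} ∩ {x1, x2, x5, x6, x7, x8, x10} = {x1, x2, x5, x6, x8}
… ∩ ⟦in front of x10⟧ = {x1, x2, x5, x6, x8} ∩ {x1, x2, x5, x6, x7, x8, x10} = {x1, x2, x5, x6, x8}
… ∩ ⟦brave⟧ = {x1, x2, x5, x6, x8} ∩ {x3, x4, x5, x6, x8, x10} = {x5, x6, x8}
… ∩ ⟦small⟧ = {x5, x6, x8} ∩ {x2, x3, x4, x5, x7, x8, x10} = {x5, x8}
So ⟦brave small writer whom x4 invited in front of x10⟧ = {x5, x8}.

{x5, x8}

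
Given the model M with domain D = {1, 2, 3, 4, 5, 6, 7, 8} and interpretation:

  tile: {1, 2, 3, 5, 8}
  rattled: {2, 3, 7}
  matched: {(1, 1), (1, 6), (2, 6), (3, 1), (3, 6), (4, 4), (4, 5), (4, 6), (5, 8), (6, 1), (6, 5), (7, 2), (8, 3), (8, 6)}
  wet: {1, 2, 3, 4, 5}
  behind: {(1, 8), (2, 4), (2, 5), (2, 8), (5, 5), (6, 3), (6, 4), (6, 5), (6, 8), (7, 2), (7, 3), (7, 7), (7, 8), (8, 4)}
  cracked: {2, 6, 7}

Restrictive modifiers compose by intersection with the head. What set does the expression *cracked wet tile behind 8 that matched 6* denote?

⟦behind 8⟧ = {x : ⟨x, 8⟩ ∈ ⟦behind⟧} = {1, 2, 6, 7}
⟦that matched 6⟧ = {x : ⟨x, 6⟩ ∈ ⟦matched⟧} = {1, 2, 3, 4, 8}
⟦tile⟧ = {1, 2, 3, 5, 8}
… ∩ ⟦behind 8⟧ = {1, 2, 3, 5, 8} ∩ {1, 2, 6, 7} = {1, 2}
… ∩ ⟦that matched 6⟧ = {1, 2} ∩ {1, 2, 3, 4, 8} = {1, 2}
… ∩ ⟦cracked⟧ = {1, 2} ∩ {2, 6, 7} = {2}
… ∩ ⟦wet⟧ = {2} ∩ {1, 2, 3, 4, 5} = {2}
So ⟦cracked wet tile behind 8 that matched 6⟧ = {2}.

{2}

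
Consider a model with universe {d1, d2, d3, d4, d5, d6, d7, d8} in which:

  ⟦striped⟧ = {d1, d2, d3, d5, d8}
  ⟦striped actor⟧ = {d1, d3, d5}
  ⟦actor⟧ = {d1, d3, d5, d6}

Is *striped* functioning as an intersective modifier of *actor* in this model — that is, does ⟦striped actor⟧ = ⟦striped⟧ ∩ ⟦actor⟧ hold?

yes

⟦striped⟧ ∩ ⟦actor⟧ = {d1, d2, d3, d5, d8} ∩ {d1, d3, d5, d6} = {d1, d3, d5}
Observed ⟦striped actor⟧ = {d1, d3, d5}.
These coincide, so the modifier is intersective here.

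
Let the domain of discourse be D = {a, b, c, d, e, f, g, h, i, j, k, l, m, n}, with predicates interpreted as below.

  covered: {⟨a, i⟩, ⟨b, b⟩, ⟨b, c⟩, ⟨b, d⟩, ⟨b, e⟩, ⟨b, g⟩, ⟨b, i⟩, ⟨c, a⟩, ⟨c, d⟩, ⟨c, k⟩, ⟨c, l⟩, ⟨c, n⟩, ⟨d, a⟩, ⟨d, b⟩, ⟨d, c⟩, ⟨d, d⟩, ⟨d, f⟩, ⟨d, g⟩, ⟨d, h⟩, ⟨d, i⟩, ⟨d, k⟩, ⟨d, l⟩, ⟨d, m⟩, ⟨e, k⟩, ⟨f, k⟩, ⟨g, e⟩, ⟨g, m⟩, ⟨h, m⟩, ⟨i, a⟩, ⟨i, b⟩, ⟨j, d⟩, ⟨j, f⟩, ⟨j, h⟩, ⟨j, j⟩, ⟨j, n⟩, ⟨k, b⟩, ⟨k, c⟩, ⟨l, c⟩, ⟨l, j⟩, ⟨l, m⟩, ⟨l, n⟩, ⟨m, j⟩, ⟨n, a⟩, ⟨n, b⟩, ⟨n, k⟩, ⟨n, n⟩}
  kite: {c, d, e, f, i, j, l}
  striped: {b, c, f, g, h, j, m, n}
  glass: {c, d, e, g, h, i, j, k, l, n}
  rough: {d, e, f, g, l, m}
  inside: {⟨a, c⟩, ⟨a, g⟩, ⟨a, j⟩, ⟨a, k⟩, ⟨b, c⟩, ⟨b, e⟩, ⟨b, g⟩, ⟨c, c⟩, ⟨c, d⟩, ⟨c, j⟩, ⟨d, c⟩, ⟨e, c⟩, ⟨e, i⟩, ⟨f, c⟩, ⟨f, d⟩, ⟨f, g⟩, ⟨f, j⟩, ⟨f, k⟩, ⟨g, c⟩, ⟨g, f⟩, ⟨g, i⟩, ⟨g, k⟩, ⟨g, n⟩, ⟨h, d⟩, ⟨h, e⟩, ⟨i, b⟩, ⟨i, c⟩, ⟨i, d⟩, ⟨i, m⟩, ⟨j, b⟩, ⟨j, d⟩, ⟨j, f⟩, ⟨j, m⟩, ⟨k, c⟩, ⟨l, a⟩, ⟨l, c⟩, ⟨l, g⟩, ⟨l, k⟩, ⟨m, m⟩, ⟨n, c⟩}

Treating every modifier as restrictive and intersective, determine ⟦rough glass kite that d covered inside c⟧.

⟦that d covered⟧ = {x : ⟨d, x⟩ ∈ ⟦covered⟧} = {a, b, c, d, f, g, h, i, k, l, m}
⟦inside c⟧ = {x : ⟨x, c⟩ ∈ ⟦inside⟧} = {a, b, c, d, e, f, g, i, k, l, n}
⟦kite⟧ = {c, d, e, f, i, j, l}
… ∩ ⟦that d covered⟧ = {c, d, e, f, i, j, l} ∩ {a, b, c, d, f, g, h, i, k, l, m} = {c, d, f, i, l}
… ∩ ⟦inside c⟧ = {c, d, f, i, l} ∩ {a, b, c, d, e, f, g, i, k, l, n} = {c, d, f, i, l}
… ∩ ⟦rough⟧ = {c, d, f, i, l} ∩ {d, e, f, g, l, m} = {d, f, l}
… ∩ ⟦glass⟧ = {d, f, l} ∩ {c, d, e, g, h, i, j, k, l, n} = {d, l}
So ⟦rough glass kite that d covered inside c⟧ = {d, l}.

{d, l}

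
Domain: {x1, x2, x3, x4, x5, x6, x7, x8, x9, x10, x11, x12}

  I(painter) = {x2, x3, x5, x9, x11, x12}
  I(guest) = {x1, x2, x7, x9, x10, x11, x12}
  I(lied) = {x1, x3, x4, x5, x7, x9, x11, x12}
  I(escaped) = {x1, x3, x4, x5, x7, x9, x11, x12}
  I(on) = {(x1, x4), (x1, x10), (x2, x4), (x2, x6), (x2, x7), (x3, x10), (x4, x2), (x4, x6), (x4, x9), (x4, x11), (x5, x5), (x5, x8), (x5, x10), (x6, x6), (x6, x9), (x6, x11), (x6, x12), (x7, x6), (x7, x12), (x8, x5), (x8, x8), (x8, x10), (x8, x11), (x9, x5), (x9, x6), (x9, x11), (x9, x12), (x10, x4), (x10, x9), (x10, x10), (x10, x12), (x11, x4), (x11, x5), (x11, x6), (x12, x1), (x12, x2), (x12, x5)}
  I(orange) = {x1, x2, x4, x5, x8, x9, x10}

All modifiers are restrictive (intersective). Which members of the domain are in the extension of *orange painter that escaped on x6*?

⟦that escaped⟧ = ⟦escaped⟧ = {x1, x3, x4, x5, x7, x9, x11, x12}
⟦on x6⟧ = {x : ⟨x, x6⟩ ∈ ⟦on⟧} = {x2, x4, x6, x7, x9, x11}
⟦painter⟧ = {x2, x3, x5, x9, x11, x12}
… ∩ ⟦that escaped⟧ = {x2, x3, x5, x9, x11, x12} ∩ {x1, x3, x4, x5, x7, x9, x11, x12} = {x3, x5, x9, x11, x12}
… ∩ ⟦on x6⟧ = {x3, x5, x9, x11, x12} ∩ {x2, x4, x6, x7, x9, x11} = {x9, x11}
… ∩ ⟦orange⟧ = {x9, x11} ∩ {x1, x2, x4, x5, x8, x9, x10} = {x9}
So ⟦orange painter that escaped on x6⟧ = {x9}.

{x9}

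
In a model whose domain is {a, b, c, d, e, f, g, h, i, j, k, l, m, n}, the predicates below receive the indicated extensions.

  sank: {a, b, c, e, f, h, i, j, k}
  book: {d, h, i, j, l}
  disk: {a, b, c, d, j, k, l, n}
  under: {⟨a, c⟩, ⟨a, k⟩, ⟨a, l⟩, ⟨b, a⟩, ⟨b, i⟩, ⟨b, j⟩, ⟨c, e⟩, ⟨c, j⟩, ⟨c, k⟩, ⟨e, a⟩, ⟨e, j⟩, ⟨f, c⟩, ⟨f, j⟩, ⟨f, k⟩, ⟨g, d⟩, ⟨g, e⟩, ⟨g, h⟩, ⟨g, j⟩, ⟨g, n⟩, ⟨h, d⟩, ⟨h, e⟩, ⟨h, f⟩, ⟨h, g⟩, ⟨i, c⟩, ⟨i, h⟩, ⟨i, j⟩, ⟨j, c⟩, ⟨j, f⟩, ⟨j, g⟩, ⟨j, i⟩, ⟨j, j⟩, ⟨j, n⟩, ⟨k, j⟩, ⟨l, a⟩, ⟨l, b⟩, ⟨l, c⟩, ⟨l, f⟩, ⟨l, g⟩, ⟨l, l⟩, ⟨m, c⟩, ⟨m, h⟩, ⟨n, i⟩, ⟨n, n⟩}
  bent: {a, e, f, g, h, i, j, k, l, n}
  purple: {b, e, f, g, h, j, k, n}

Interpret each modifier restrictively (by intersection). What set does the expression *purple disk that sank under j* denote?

⟦that sank⟧ = ⟦sank⟧ = {a, b, c, e, f, h, i, j, k}
⟦under j⟧ = {x : ⟨x, j⟩ ∈ ⟦under⟧} = {b, c, e, f, g, i, j, k}
⟦disk⟧ = {a, b, c, d, j, k, l, n}
… ∩ ⟦that sank⟧ = {a, b, c, d, j, k, l, n} ∩ {a, b, c, e, f, h, i, j, k} = {a, b, c, j, k}
… ∩ ⟦under j⟧ = {a, b, c, j, k} ∩ {b, c, e, f, g, i, j, k} = {b, c, j, k}
… ∩ ⟦purple⟧ = {b, c, j, k} ∩ {b, e, f, g, h, j, k, n} = {b, j, k}
So ⟦purple disk that sank under j⟧ = {b, j, k}.

{b, j, k}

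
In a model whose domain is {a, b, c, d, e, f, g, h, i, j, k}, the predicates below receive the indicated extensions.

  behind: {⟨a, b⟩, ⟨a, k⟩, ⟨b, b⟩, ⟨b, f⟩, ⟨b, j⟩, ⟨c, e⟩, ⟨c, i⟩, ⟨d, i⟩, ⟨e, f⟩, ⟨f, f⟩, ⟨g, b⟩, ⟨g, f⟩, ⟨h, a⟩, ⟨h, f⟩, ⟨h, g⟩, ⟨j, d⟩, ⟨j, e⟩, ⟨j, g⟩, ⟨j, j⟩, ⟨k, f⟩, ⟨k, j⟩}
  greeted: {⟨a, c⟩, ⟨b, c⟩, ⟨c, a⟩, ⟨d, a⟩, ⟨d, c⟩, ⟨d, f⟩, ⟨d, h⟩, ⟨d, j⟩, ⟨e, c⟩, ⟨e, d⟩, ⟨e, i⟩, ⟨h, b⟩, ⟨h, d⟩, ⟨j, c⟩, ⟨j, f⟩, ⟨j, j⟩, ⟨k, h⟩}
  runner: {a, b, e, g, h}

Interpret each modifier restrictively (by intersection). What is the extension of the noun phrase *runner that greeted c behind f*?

⟦that greeted c⟧ = {x : ⟨x, c⟩ ∈ ⟦greeted⟧} = {a, b, d, e, j}
⟦behind f⟧ = {x : ⟨x, f⟩ ∈ ⟦behind⟧} = {b, e, f, g, h, k}
⟦runner⟧ = {a, b, e, g, h}
… ∩ ⟦that greeted c⟧ = {a, b, e, g, h} ∩ {a, b, d, e, j} = {a, b, e}
… ∩ ⟦behind f⟧ = {a, b, e} ∩ {b, e, f, g, h, k} = {b, e}
So ⟦runner that greeted c behind f⟧ = {b, e}.

{b, e}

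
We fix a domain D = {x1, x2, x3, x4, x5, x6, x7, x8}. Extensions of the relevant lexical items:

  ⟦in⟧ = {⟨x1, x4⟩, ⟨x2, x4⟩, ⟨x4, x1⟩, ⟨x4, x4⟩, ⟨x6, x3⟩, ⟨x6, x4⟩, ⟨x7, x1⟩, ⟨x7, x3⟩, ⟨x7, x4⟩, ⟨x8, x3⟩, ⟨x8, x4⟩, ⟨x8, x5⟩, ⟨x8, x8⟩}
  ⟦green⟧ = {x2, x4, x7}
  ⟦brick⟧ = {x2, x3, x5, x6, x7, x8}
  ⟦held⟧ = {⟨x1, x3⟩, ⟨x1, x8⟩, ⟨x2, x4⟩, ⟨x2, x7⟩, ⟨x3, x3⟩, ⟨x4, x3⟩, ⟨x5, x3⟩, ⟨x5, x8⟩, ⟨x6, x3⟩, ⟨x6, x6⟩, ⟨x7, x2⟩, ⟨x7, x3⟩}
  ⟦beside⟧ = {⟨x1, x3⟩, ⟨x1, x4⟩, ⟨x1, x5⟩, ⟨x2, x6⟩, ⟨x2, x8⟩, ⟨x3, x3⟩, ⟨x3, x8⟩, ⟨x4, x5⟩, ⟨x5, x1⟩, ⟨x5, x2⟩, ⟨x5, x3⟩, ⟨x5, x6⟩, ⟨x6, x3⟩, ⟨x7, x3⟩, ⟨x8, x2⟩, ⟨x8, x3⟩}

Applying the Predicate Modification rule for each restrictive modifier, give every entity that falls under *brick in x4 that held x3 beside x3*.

{x6, x7}

⟦in x4⟧ = {x : ⟨x, x4⟩ ∈ ⟦in⟧} = {x1, x2, x4, x6, x7, x8}
⟦that held x3⟧ = {x : ⟨x, x3⟩ ∈ ⟦held⟧} = {x1, x3, x4, x5, x6, x7}
⟦beside x3⟧ = {x : ⟨x, x3⟩ ∈ ⟦beside⟧} = {x1, x3, x5, x6, x7, x8}
⟦brick⟧ = {x2, x3, x5, x6, x7, x8}
… ∩ ⟦in x4⟧ = {x2, x3, x5, x6, x7, x8} ∩ {x1, x2, x4, x6, x7, x8} = {x2, x6, x7, x8}
… ∩ ⟦that held x3⟧ = {x2, x6, x7, x8} ∩ {x1, x3, x4, x5, x6, x7} = {x6, x7}
… ∩ ⟦beside x3⟧ = {x6, x7} ∩ {x1, x3, x5, x6, x7, x8} = {x6, x7}
So ⟦brick in x4 that held x3 beside x3⟧ = {x6, x7}.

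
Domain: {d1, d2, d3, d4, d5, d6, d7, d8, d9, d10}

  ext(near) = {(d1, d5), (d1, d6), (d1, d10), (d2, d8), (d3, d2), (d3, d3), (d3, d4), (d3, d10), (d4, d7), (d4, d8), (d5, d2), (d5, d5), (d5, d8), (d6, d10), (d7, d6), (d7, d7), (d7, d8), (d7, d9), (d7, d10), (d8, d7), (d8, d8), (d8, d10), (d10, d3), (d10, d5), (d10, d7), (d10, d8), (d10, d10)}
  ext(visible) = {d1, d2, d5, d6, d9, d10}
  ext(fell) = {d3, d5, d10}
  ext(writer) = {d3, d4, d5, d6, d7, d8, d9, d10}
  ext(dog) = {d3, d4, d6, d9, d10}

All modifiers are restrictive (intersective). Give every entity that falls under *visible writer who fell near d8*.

{d5, d10}

⟦who fell⟧ = ⟦fell⟧ = {d3, d5, d10}
⟦near d8⟧ = {x : ⟨x, d8⟩ ∈ ⟦near⟧} = {d2, d4, d5, d7, d8, d10}
⟦writer⟧ = {d3, d4, d5, d6, d7, d8, d9, d10}
… ∩ ⟦who fell⟧ = {d3, d4, d5, d6, d7, d8, d9, d10} ∩ {d3, d5, d10} = {d3, d5, d10}
… ∩ ⟦near d8⟧ = {d3, d5, d10} ∩ {d2, d4, d5, d7, d8, d10} = {d5, d10}
… ∩ ⟦visible⟧ = {d5, d10} ∩ {d1, d2, d5, d6, d9, d10} = {d5, d10}
So ⟦visible writer who fell near d8⟧ = {d5, d10}.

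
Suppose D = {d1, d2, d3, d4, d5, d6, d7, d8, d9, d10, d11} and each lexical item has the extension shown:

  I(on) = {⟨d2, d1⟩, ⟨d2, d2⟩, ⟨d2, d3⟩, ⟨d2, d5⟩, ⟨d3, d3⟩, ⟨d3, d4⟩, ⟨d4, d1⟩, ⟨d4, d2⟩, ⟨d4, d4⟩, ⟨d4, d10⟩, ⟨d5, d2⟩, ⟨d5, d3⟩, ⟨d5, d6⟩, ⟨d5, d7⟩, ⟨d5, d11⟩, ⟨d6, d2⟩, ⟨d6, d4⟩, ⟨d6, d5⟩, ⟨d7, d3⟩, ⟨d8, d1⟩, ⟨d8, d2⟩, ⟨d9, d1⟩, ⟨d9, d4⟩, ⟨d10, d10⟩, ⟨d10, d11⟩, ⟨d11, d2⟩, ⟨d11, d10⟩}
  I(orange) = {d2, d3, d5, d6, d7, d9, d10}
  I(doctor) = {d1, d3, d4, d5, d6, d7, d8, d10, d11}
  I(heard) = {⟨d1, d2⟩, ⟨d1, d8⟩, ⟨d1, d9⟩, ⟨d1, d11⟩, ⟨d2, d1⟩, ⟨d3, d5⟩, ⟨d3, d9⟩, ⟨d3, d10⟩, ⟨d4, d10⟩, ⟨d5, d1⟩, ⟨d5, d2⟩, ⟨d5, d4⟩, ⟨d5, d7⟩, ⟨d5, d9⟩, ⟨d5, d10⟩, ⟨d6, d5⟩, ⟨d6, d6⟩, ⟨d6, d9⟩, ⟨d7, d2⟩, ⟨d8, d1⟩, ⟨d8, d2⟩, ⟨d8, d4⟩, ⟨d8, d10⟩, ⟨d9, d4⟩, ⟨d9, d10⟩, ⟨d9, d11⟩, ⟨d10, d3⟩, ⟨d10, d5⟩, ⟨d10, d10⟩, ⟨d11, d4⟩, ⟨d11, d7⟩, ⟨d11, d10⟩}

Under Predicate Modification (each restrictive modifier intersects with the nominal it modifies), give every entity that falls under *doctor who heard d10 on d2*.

{d4, d5, d8, d11}

⟦who heard d10⟧ = {x : ⟨x, d10⟩ ∈ ⟦heard⟧} = {d3, d4, d5, d8, d9, d10, d11}
⟦on d2⟧ = {x : ⟨x, d2⟩ ∈ ⟦on⟧} = {d2, d4, d5, d6, d8, d11}
⟦doctor⟧ = {d1, d3, d4, d5, d6, d7, d8, d10, d11}
… ∩ ⟦who heard d10⟧ = {d1, d3, d4, d5, d6, d7, d8, d10, d11} ∩ {d3, d4, d5, d8, d9, d10, d11} = {d3, d4, d5, d8, d10, d11}
… ∩ ⟦on d2⟧ = {d3, d4, d5, d8, d10, d11} ∩ {d2, d4, d5, d6, d8, d11} = {d4, d5, d8, d11}
So ⟦doctor who heard d10 on d2⟧ = {d4, d5, d8, d11}.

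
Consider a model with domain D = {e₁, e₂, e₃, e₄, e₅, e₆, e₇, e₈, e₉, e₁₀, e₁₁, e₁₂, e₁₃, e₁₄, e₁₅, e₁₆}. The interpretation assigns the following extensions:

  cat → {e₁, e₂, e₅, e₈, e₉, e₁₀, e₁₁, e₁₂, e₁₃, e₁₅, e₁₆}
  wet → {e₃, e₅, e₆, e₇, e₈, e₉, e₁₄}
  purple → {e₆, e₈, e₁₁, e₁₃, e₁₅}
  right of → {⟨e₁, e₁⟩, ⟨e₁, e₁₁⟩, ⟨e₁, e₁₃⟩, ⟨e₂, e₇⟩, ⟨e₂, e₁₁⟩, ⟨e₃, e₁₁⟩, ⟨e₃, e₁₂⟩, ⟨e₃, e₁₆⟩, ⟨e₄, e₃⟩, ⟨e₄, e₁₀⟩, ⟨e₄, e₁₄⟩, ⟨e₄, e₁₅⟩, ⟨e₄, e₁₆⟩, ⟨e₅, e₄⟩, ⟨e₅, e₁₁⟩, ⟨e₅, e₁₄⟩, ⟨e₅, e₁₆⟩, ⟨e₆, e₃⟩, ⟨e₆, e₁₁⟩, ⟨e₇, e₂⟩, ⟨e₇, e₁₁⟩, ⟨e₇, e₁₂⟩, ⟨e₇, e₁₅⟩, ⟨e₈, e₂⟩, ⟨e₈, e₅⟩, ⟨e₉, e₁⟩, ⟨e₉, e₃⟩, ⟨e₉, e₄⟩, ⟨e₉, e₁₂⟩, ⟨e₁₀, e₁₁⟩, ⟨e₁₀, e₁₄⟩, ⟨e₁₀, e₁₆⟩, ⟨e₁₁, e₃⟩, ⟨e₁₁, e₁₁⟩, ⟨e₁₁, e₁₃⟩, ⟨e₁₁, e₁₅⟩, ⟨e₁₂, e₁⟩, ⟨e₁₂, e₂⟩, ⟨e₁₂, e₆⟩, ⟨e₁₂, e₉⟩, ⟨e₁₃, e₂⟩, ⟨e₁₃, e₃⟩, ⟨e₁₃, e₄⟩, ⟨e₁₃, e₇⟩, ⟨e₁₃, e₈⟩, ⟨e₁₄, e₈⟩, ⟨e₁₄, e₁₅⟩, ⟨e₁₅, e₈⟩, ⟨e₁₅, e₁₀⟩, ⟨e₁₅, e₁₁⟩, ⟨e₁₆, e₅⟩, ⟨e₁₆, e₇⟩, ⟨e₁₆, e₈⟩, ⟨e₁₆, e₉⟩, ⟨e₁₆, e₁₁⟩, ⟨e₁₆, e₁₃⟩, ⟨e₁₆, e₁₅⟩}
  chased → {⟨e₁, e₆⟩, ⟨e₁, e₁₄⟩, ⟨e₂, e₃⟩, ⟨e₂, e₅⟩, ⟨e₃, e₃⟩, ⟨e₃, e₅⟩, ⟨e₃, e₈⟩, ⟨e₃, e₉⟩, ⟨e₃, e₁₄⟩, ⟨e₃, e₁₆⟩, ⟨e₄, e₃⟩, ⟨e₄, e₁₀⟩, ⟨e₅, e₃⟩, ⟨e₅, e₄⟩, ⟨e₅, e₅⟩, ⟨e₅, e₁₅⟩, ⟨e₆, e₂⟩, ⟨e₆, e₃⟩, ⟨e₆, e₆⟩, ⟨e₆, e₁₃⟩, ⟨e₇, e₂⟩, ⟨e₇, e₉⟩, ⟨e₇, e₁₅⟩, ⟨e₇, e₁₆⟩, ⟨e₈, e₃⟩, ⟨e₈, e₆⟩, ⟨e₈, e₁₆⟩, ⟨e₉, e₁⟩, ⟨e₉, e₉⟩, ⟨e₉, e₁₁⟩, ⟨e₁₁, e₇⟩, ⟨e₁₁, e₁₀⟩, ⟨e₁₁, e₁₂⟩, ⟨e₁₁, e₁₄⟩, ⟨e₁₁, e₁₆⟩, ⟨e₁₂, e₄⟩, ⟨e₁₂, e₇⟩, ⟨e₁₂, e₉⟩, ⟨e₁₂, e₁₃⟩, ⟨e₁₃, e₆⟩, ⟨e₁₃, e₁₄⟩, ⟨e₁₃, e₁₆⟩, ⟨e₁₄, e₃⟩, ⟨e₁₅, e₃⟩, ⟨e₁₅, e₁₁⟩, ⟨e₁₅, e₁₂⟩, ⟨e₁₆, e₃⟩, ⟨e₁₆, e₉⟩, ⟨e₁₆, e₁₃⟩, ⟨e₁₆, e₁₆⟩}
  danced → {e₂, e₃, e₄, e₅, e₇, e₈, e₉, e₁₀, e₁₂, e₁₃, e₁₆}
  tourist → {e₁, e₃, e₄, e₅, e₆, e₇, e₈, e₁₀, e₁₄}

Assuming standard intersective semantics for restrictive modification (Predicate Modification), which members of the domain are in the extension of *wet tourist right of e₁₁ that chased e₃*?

{e₃, e₅, e₆}

⟦right of e₁₁⟧ = {x : ⟨x, e₁₁⟩ ∈ ⟦right of⟧} = {e₁, e₂, e₃, e₅, e₆, e₇, e₁₀, e₁₁, e₁₅, e₁₆}
⟦that chased e₃⟧ = {x : ⟨x, e₃⟩ ∈ ⟦chased⟧} = {e₂, e₃, e₄, e₅, e₆, e₈, e₁₄, e₁₅, e₁₆}
⟦tourist⟧ = {e₁, e₃, e₄, e₅, e₆, e₇, e₈, e₁₀, e₁₄}
… ∩ ⟦right of e₁₁⟧ = {e₁, e₃, e₄, e₅, e₆, e₇, e₈, e₁₀, e₁₄} ∩ {e₁, e₂, e₃, e₅, e₆, e₇, e₁₀, e₁₁, e₁₅, e₁₆} = {e₁, e₃, e₅, e₆, e₇, e₁₀}
… ∩ ⟦that chased e₃⟧ = {e₁, e₃, e₅, e₆, e₇, e₁₀} ∩ {e₂, e₃, e₄, e₅, e₆, e₈, e₁₄, e₁₅, e₁₆} = {e₃, e₅, e₆}
… ∩ ⟦wet⟧ = {e₃, e₅, e₆} ∩ {e₃, e₅, e₆, e₇, e₈, e₉, e₁₄} = {e₃, e₅, e₆}
So ⟦wet tourist right of e₁₁ that chased e₃⟧ = {e₃, e₅, e₆}.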